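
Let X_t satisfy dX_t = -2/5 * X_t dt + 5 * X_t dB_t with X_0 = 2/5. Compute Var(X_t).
Var(X_t) = (4*exp(25*t) - 4)*exp(-4*t/5)/25

For GBM dX = mu X dt + sigma X dB with X_0 = x_0, apply Itô to Y = log X: dY = (mu - sigma^2/2) dt + sigma dB, so Y_t = log(x_0) + (mu - sigma^2/2) t + sigma B_t and hence X_t = x_0 * exp((mu - sigma^2/2) t + sigma B_t).
With mu = -2/5, sigma = 5, x_0 = 2/5, this gives:
  X_t = 2/5 * exp((-129/10) * t + (5) * B_t).
Since sigma*B_t ~ Normal(0, sigma^2 t), E[exp(sigma*B_t)] = exp(sigma^2 t / 2); so E[X_t] = x_0 * exp((mu - sigma^2/2) t) * exp(sigma^2 t / 2) = x_0 * exp(mu t) = 2*exp(-2*t/5)/5.
Var(X_t) = E[X_t^2] - (E[X_t])^2 = x_0^2 * exp(2 mu t) * (exp(sigma^2 t) - 1) = (4*exp(25*t) - 4)*exp(-4*t/5)/25.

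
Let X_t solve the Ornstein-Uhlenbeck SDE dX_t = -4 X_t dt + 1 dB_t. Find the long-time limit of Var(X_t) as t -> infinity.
lim Var(X_t) = 1/8

The OU SDE dX = -theta X dt + sigma dB admits the integrating factor exp(theta t): d(exp(theta t) X_t) = sigma exp(theta t) dB_t. Integrating from 0 to t gives X_t = x_0 * exp(-theta t) + sigma * int_0^t exp(-theta (t-s)) dB_s for any initial x_0. The Itô integral has variance (by the Itô isometry) sigma^2 * int_0^t exp(-2 theta (t - s)) ds = sigma^2 * (1 - exp(-2 theta t)) / (2 theta), independent of x_0.
With theta = 4, sigma = 1:
  Var(X_t) = (1)^2 * (1 - exp(-2*4 t)) / (2 * 4) = 1/8 - exp(-8*t)/8.
As t -> infinity, exp(-2*4 t) -> 0, so the stationary variance is sigma^2 / (2 theta) = 1/8.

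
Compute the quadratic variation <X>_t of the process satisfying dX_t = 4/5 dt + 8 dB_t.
<X>_t = 64*t

For an Itô process dX_t = a(t) dt + b(t) dB_t, the quadratic variation is <X>_t = int_0^t b(s)^2 ds (the drift term does not contribute). Here b(s) = 8, so
  b(s)^2 = 64.
Integrating from 0 to t:
  <X>_t = int_0^t (64) ds = 64*t.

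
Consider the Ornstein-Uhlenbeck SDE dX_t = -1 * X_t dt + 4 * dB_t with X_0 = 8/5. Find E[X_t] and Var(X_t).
E[X_t] = 8*exp(-t)/5; Var(X_t) = 8 - 8*exp(-2*t)

The OU SDE dX = -theta X dt + sigma dB admits the integrating factor exp(theta t): d(exp(theta t) X_t) = sigma exp(theta t) dB_t. Integrating from 0 to t:
  X_t = x_0 * exp(-theta t) + sigma * int_0^t exp(-theta (t-s)) dB_s.
The Itô integral has mean 0 and (by the Itô isometry) variance sigma^2 * int_0^t exp(-2 theta (t - s)) ds = sigma^2 * (1 - exp(-2 theta t)) / (2 theta).
With theta = 1, sigma = 4, x_0 = 8/5:
  E[X_t] = 8/5 * exp(-1 t) = 8*exp(-t)/5
  Var(X_t) = (4)^2 * (1 - exp(-2*1 t)) / (2 * 1) = 8 - 8*exp(-2*t).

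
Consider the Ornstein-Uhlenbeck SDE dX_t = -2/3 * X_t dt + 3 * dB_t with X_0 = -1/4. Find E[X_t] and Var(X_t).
E[X_t] = -exp(-2*t/3)/4; Var(X_t) = 27/4 - 27*exp(-4*t/3)/4

The OU SDE dX = -theta X dt + sigma dB admits the integrating factor exp(theta t): d(exp(theta t) X_t) = sigma exp(theta t) dB_t. Integrating from 0 to t:
  X_t = x_0 * exp(-theta t) + sigma * int_0^t exp(-theta (t-s)) dB_s.
The Itô integral has mean 0 and (by the Itô isometry) variance sigma^2 * int_0^t exp(-2 theta (t - s)) ds = sigma^2 * (1 - exp(-2 theta t)) / (2 theta).
With theta = 2/3, sigma = 3, x_0 = -1/4:
  E[X_t] = -1/4 * exp(-2/3 t) = -exp(-2*t/3)/4
  Var(X_t) = (3)^2 * (1 - exp(-2*2/3 t)) / (2 * 2/3) = 27/4 - 27*exp(-4*t/3)/4.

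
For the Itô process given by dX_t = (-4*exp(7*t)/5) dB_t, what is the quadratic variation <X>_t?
<X>_t = 8*exp(14*t)/175 - 8/175

For an Itô process dX_t = a(t) dt + b(t) dB_t, the quadratic variation is <X>_t = int_0^t b(s)^2 ds (the drift term does not contribute). Here b(s) = -4*exp(7*s)/5, so
  b(s)^2 = 16*exp(14*s)/25.
Integrating from 0 to t:
  <X>_t = int_0^t (16*exp(14*s)/25) ds = 8*exp(14*t)/175 - 8/175.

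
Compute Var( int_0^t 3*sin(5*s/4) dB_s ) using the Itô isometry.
Var = 9*t/2 - 9*sin(5*t/2)/5

The Itô integral of a deterministic integrand f(s) has mean 0 because each increment f(s) * (B_{s+ds} - B_s) has mean 0. By the Itô isometry:
  Var( int_0^t f(s) dB_s ) = E[ (int_0^t f(s) dB_s)^2 ] = int_0^t f(s)^2 ds.
Here f(s) = 3*sin(5*s/4), so f(s)^2 = 9*sin(5*s/4)^2. Integrate:
  int_0^t (9*sin(5*s/4)^2) ds = 9*t/2 - 9*sin(5*t/2)/5.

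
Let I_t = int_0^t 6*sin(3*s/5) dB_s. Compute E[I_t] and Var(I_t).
E[I_t] = 0; Var(I_t) = 18*t - 15*sin(6*t/5)

The Itô integral of a deterministic integrand f(s) has mean 0 because each increment f(s) * (B_{s+ds} - B_s) has mean 0. By the Itô isometry:
  Var( int_0^t f(s) dB_s ) = E[ (int_0^t f(s) dB_s)^2 ] = int_0^t f(s)^2 ds.
Here f(s) = 6*sin(3*s/5), so f(s)^2 = 36*sin(3*s/5)^2. Integrate:
  int_0^t (36*sin(3*s/5)^2) ds = 18*t - 15*sin(6*t/5).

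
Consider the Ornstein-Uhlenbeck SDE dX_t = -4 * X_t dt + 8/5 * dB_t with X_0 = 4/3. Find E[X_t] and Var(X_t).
E[X_t] = 4*exp(-4*t)/3; Var(X_t) = 8/25 - 8*exp(-8*t)/25

The OU SDE dX = -theta X dt + sigma dB admits the integrating factor exp(theta t): d(exp(theta t) X_t) = sigma exp(theta t) dB_t. Integrating from 0 to t:
  X_t = x_0 * exp(-theta t) + sigma * int_0^t exp(-theta (t-s)) dB_s.
The Itô integral has mean 0 and (by the Itô isometry) variance sigma^2 * int_0^t exp(-2 theta (t - s)) ds = sigma^2 * (1 - exp(-2 theta t)) / (2 theta).
With theta = 4, sigma = 8/5, x_0 = 4/3:
  E[X_t] = 4/3 * exp(-4 t) = 4*exp(-4*t)/3
  Var(X_t) = (8/5)^2 * (1 - exp(-2*4 t)) / (2 * 4) = 8/25 - 8*exp(-8*t)/25.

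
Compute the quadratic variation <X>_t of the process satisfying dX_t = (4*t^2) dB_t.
<X>_t = 16*t^5/5

For an Itô process dX_t = a(t) dt + b(t) dB_t, the quadratic variation is <X>_t = int_0^t b(s)^2 ds (the drift term does not contribute). Here b(s) = 4*s^2, so
  b(s)^2 = 16*s^4.
Integrating from 0 to t:
  <X>_t = int_0^t (16*s^4) ds = 16*t^5/5.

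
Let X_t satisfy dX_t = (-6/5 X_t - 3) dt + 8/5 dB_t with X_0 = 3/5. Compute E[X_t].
E[X_t] = -5/2 + 31*exp(-6*t/5)/10

Taking expectations and using E[dB_t] = 0, the mean m(t) = E[X_t] satisfies the ODE m'(t) = a m(t) + b with m(0) = x_0. With a = -6/5, b = -3, x_0 = 3/5, the solution is
  m(t) = x_0 * exp(a t) + (b/a) * (exp(a t) - 1)
       = (3/5) * exp((-6/5) t) + ((-3)/(-6/5)) * (exp((-6/5) t) - 1)
       = -5/2 + 31*exp(-6*t/5)/10.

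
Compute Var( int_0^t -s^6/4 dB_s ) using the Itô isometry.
Var = t^13/208

The Itô integral of a deterministic integrand f(s) has mean 0 because each increment f(s) * (B_{s+ds} - B_s) has mean 0. By the Itô isometry:
  Var( int_0^t f(s) dB_s ) = E[ (int_0^t f(s) dB_s)^2 ] = int_0^t f(s)^2 ds.
Here f(s) = -s^6/4, so f(s)^2 = s^12/16. Integrate:
  int_0^t (s^12/16) ds = t^13/208.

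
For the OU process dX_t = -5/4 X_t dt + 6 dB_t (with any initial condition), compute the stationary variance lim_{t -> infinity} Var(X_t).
lim Var(X_t) = 72/5

The OU SDE dX = -theta X dt + sigma dB admits the integrating factor exp(theta t): d(exp(theta t) X_t) = sigma exp(theta t) dB_t. Integrating from 0 to t gives X_t = x_0 * exp(-theta t) + sigma * int_0^t exp(-theta (t-s)) dB_s for any initial x_0. The Itô integral has variance (by the Itô isometry) sigma^2 * int_0^t exp(-2 theta (t - s)) ds = sigma^2 * (1 - exp(-2 theta t)) / (2 theta), independent of x_0.
With theta = 5/4, sigma = 6:
  Var(X_t) = (6)^2 * (1 - exp(-2*5/4 t)) / (2 * 5/4) = 72/5 - 72*exp(-5*t/2)/5.
As t -> infinity, exp(-2*5/4 t) -> 0, so the stationary variance is sigma^2 / (2 theta) = 72/5.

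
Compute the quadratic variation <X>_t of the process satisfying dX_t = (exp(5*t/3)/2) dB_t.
<X>_t = 3*exp(10*t/3)/40 - 3/40

For an Itô process dX_t = a(t) dt + b(t) dB_t, the quadratic variation is <X>_t = int_0^t b(s)^2 ds (the drift term does not contribute). Here b(s) = exp(5*s/3)/2, so
  b(s)^2 = exp(10*s/3)/4.
Integrating from 0 to t:
  <X>_t = int_0^t (exp(10*s/3)/4) ds = 3*exp(10*t/3)/40 - 3/40.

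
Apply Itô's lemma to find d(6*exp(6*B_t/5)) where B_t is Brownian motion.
d(6*exp(6*B_t/5)) = (108*exp(6*B_t/5)/25) dt + (36*exp(6*B_t/5)/5) dB_t

Itô's formula for f(B_t) gives d f(B_t) = f'(B_t) dB_t + (1/2) f''(B_t) dt. Compute derivatives of f(x) = 6*exp(6*x/5):
  f'(x)  = 36*exp(6*x/5)/5
  f''(x) = 216*exp(6*x/5)/25
Substitute x = B_t and multiply the f'' term by 1/2:
  drift     = (1/2) * (216*exp(6*x/5)/25) evaluated at B_t = 108*exp(6*B_t/5)/25
  diffusion = (36*exp(6*x/5)/5) evaluated at B_t = 36*exp(6*B_t/5)/5
Therefore d(6*exp(6*B_t/5)) = (108*exp(6*B_t/5)/25) dt + (36*exp(6*B_t/5)/5) dB_t.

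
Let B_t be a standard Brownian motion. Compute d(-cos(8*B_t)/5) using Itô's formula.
d(-cos(8*B_t)/5) = (32*cos(8*B_t)/5) dt + (8*sin(8*B_t)/5) dB_t

Itô's formula for f(B_t) gives d f(B_t) = f'(B_t) dB_t + (1/2) f''(B_t) dt. Compute derivatives of f(x) = -cos(8*x)/5:
  f'(x)  = 8*sin(8*x)/5
  f''(x) = 64*cos(8*x)/5
Substitute x = B_t and multiply the f'' term by 1/2:
  drift     = (1/2) * (64*cos(8*x)/5) evaluated at B_t = 32*cos(8*B_t)/5
  diffusion = (8*sin(8*x)/5) evaluated at B_t = 8*sin(8*B_t)/5
Therefore d(-cos(8*B_t)/5) = (32*cos(8*B_t)/5) dt + (8*sin(8*B_t)/5) dB_t.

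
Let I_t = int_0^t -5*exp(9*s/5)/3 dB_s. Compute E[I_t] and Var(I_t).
E[I_t] = 0; Var(I_t) = 125*exp(18*t/5)/162 - 125/162

The Itô integral of a deterministic integrand f(s) has mean 0 because each increment f(s) * (B_{s+ds} - B_s) has mean 0. By the Itô isometry:
  Var( int_0^t f(s) dB_s ) = E[ (int_0^t f(s) dB_s)^2 ] = int_0^t f(s)^2 ds.
Here f(s) = -5*exp(9*s/5)/3, so f(s)^2 = 25*exp(18*s/5)/9. Integrate:
  int_0^t (25*exp(18*s/5)/9) ds = 125*exp(18*t/5)/162 - 125/162.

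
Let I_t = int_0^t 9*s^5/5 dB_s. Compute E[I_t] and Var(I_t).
E[I_t] = 0; Var(I_t) = 81*t^11/275

The Itô integral of a deterministic integrand f(s) has mean 0 because each increment f(s) * (B_{s+ds} - B_s) has mean 0. By the Itô isometry:
  Var( int_0^t f(s) dB_s ) = E[ (int_0^t f(s) dB_s)^2 ] = int_0^t f(s)^2 ds.
Here f(s) = 9*s^5/5, so f(s)^2 = 81*s^10/25. Integrate:
  int_0^t (81*s^10/25) ds = 81*t^11/275.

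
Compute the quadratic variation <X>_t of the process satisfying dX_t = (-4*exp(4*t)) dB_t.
<X>_t = 2*exp(8*t) - 2

For an Itô process dX_t = a(t) dt + b(t) dB_t, the quadratic variation is <X>_t = int_0^t b(s)^2 ds (the drift term does not contribute). Here b(s) = -4*exp(4*s), so
  b(s)^2 = 16*exp(8*s).
Integrating from 0 to t:
  <X>_t = int_0^t (16*exp(8*s)) ds = 2*exp(8*t) - 2.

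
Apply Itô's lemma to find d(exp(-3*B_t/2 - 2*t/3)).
d(exp(-3*B_t/2 - 2*t/3)) = (11*exp(-3*B_t/2 - 2*t/3)/24) dt + (-3*exp(-3*B_t/2 - 2*t/3)/2) dB_t

Itô's formula for f(t, x): d f(t, B_t) = (f_t + (1/2) f_xx) dt + f_x dB_t. Compute partials of f(t, x) = exp(-2*t/3 - 3*x/2):
  f_t(t,x)  = -2*exp(-2*t/3 - 3*x/2)/3
  f_x(t,x)  = -3*exp(-2*t/3 - 3*x/2)/2
  f_xx(t,x) = 9*exp(-2*t/3 - 3*x/2)/4
Assemble drift = f_t + (1/2) f_xx = 11*exp(-2*t/3 - 3*x/2)/24 and diffusion = f_x = -3*exp(-2*t/3 - 3*x/2)/2. Substituting x = B_t:
  d(exp(-3*B_t/2 - 2*t/3)) = (11*exp(-3*B_t/2 - 2*t/3)/24) dt + (-3*exp(-3*B_t/2 - 2*t/3)/2) dB_t.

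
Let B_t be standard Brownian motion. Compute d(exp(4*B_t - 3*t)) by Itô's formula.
d(exp(4*B_t - 3*t)) = (5*exp(4*B_t - 3*t)) dt + (4*exp(4*B_t - 3*t)) dB_t

Itô's formula for f(t, x): d f(t, B_t) = (f_t + (1/2) f_xx) dt + f_x dB_t. Compute partials of f(t, x) = exp(-3*t + 4*x):
  f_t(t,x)  = -3*exp(-3*t + 4*x)
  f_x(t,x)  = 4*exp(-3*t + 4*x)
  f_xx(t,x) = 16*exp(-3*t + 4*x)
Assemble drift = f_t + (1/2) f_xx = 5*exp(-3*t + 4*x) and diffusion = f_x = 4*exp(-3*t + 4*x). Substituting x = B_t:
  d(exp(4*B_t - 3*t)) = (5*exp(4*B_t - 3*t)) dt + (4*exp(4*B_t - 3*t)) dB_t.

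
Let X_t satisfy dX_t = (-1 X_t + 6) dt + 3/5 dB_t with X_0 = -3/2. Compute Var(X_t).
Var(X_t) = 9/50 - 9*exp(-2*t)/50

The variance V(t) = Var(X_t) satisfies V'(t) = 2 a V(t) + c^2 with V(0) = 0 (drift coefficient is linear in X, diffusion is constant). With a = -1, c = 3/5, the solution is
  V(t) = (c^2 / (2 a)) * (exp(2 a t) - 1)
       = ((3/5)^2 / (2*(-1))) * (exp((-2) t) - 1)
       = 9/50 - 9*exp(-2*t)/50.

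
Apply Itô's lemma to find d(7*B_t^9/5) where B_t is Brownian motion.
d(7*B_t^9/5) = (252*B_t^7/5) dt + (63*B_t^8/5) dB_t

Itô's formula for f(B_t) gives d f(B_t) = f'(B_t) dB_t + (1/2) f''(B_t) dt. Compute derivatives of f(x) = 7*x^9/5:
  f'(x)  = 63*x^8/5
  f''(x) = 504*x^7/5
Substitute x = B_t and multiply the f'' term by 1/2:
  drift     = (1/2) * (504*x^7/5) evaluated at B_t = 252*B_t^7/5
  diffusion = (63*x^8/5) evaluated at B_t = 63*B_t^8/5
Therefore d(7*B_t^9/5) = (252*B_t^7/5) dt + (63*B_t^8/5) dB_t.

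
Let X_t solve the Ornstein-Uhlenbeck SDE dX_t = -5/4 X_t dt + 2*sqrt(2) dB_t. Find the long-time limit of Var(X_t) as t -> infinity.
lim Var(X_t) = 16/5

The OU SDE dX = -theta X dt + sigma dB admits the integrating factor exp(theta t): d(exp(theta t) X_t) = sigma exp(theta t) dB_t. Integrating from 0 to t gives X_t = x_0 * exp(-theta t) + sigma * int_0^t exp(-theta (t-s)) dB_s for any initial x_0. The Itô integral has variance (by the Itô isometry) sigma^2 * int_0^t exp(-2 theta (t - s)) ds = sigma^2 * (1 - exp(-2 theta t)) / (2 theta), independent of x_0.
With theta = 5/4, sigma = 2*sqrt(2):
  Var(X_t) = (2*sqrt(2))^2 * (1 - exp(-2*5/4 t)) / (2 * 5/4) = 16/5 - 16*exp(-5*t/2)/5.
As t -> infinity, exp(-2*5/4 t) -> 0, so the stationary variance is sigma^2 / (2 theta) = 16/5.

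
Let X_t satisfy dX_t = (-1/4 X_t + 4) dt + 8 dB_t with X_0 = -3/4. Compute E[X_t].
E[X_t] = 16 - 67*exp(-t/4)/4

Taking expectations and using E[dB_t] = 0, the mean m(t) = E[X_t] satisfies the ODE m'(t) = a m(t) + b with m(0) = x_0. With a = -1/4, b = 4, x_0 = -3/4, the solution is
  m(t) = x_0 * exp(a t) + (b/a) * (exp(a t) - 1)
       = (-3/4) * exp((-1/4) t) + (4/(-1/4)) * (exp((-1/4) t) - 1)
       = 16 - 67*exp(-t/4)/4.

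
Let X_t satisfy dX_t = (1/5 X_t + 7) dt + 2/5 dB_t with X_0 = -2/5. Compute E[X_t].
E[X_t] = 173*exp(t/5)/5 - 35

Taking expectations and using E[dB_t] = 0, the mean m(t) = E[X_t] satisfies the ODE m'(t) = a m(t) + b with m(0) = x_0. With a = 1/5, b = 7, x_0 = -2/5, the solution is
  m(t) = x_0 * exp(a t) + (b/a) * (exp(a t) - 1)
       = (-2/5) * exp((1/5) t) + (7/(1/5)) * (exp((1/5) t) - 1)
       = 173*exp(t/5)/5 - 35.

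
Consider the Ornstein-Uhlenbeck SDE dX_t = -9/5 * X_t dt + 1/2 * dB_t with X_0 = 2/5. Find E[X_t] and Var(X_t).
E[X_t] = 2*exp(-9*t/5)/5; Var(X_t) = 5/72 - 5*exp(-18*t/5)/72

The OU SDE dX = -theta X dt + sigma dB admits the integrating factor exp(theta t): d(exp(theta t) X_t) = sigma exp(theta t) dB_t. Integrating from 0 to t:
  X_t = x_0 * exp(-theta t) + sigma * int_0^t exp(-theta (t-s)) dB_s.
The Itô integral has mean 0 and (by the Itô isometry) variance sigma^2 * int_0^t exp(-2 theta (t - s)) ds = sigma^2 * (1 - exp(-2 theta t)) / (2 theta).
With theta = 9/5, sigma = 1/2, x_0 = 2/5:
  E[X_t] = 2/5 * exp(-9/5 t) = 2*exp(-9*t/5)/5
  Var(X_t) = (1/2)^2 * (1 - exp(-2*9/5 t)) / (2 * 9/5) = 5/72 - 5*exp(-18*t/5)/72.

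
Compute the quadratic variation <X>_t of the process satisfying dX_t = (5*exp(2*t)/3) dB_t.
<X>_t = 25*exp(4*t)/36 - 25/36

For an Itô process dX_t = a(t) dt + b(t) dB_t, the quadratic variation is <X>_t = int_0^t b(s)^2 ds (the drift term does not contribute). Here b(s) = 5*exp(2*s)/3, so
  b(s)^2 = 25*exp(4*s)/9.
Integrating from 0 to t:
  <X>_t = int_0^t (25*exp(4*s)/9) ds = 25*exp(4*t)/36 - 25/36.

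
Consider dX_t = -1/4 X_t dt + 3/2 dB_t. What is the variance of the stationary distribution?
lim Var(X_t) = 9/2

The OU SDE dX = -theta X dt + sigma dB admits the integrating factor exp(theta t): d(exp(theta t) X_t) = sigma exp(theta t) dB_t. Integrating from 0 to t gives X_t = x_0 * exp(-theta t) + sigma * int_0^t exp(-theta (t-s)) dB_s for any initial x_0. The Itô integral has variance (by the Itô isometry) sigma^2 * int_0^t exp(-2 theta (t - s)) ds = sigma^2 * (1 - exp(-2 theta t)) / (2 theta), independent of x_0.
With theta = 1/4, sigma = 3/2:
  Var(X_t) = (3/2)^2 * (1 - exp(-2*1/4 t)) / (2 * 1/4) = 9/2 - 9*exp(-t/2)/2.
As t -> infinity, exp(-2*1/4 t) -> 0, so the stationary variance is sigma^2 / (2 theta) = 9/2.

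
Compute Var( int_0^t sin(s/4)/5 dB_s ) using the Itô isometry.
Var = t/50 - sin(t/2)/25

The Itô integral of a deterministic integrand f(s) has mean 0 because each increment f(s) * (B_{s+ds} - B_s) has mean 0. By the Itô isometry:
  Var( int_0^t f(s) dB_s ) = E[ (int_0^t f(s) dB_s)^2 ] = int_0^t f(s)^2 ds.
Here f(s) = sin(s/4)/5, so f(s)^2 = sin(s/4)^2/25. Integrate:
  int_0^t (sin(s/4)^2/25) ds = t/50 - sin(t/2)/25.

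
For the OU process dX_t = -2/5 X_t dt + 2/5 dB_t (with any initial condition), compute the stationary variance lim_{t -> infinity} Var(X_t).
lim Var(X_t) = 1/5

The OU SDE dX = -theta X dt + sigma dB admits the integrating factor exp(theta t): d(exp(theta t) X_t) = sigma exp(theta t) dB_t. Integrating from 0 to t gives X_t = x_0 * exp(-theta t) + sigma * int_0^t exp(-theta (t-s)) dB_s for any initial x_0. The Itô integral has variance (by the Itô isometry) sigma^2 * int_0^t exp(-2 theta (t - s)) ds = sigma^2 * (1 - exp(-2 theta t)) / (2 theta), independent of x_0.
With theta = 2/5, sigma = 2/5:
  Var(X_t) = (2/5)^2 * (1 - exp(-2*2/5 t)) / (2 * 2/5) = 1/5 - exp(-4*t/5)/5.
As t -> infinity, exp(-2*2/5 t) -> 0, so the stationary variance is sigma^2 / (2 theta) = 1/5.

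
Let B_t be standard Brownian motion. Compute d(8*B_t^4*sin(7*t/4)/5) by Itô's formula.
d(8*B_t^4*sin(7*t/4)/5) = (2*B_t^2*(7*B_t^2*cos(7*t/4) + 24*sin(7*t/4))/5) dt + (32*B_t^3*sin(7*t/4)/5) dB_t

Itô's formula for f(t, x): d f(t, B_t) = (f_t + (1/2) f_xx) dt + f_x dB_t. Compute partials of f(t, x) = 8*x^4*sin(7*t/4)/5:
  f_t(t,x)  = 14*x^4*cos(7*t/4)/5
  f_x(t,x)  = 32*x^3*sin(7*t/4)/5
  f_xx(t,x) = 96*x^2*sin(7*t/4)/5
Assemble drift = f_t + (1/2) f_xx = 2*x^2*(7*x^2*cos(7*t/4) + 24*sin(7*t/4))/5 and diffusion = f_x = 32*x^3*sin(7*t/4)/5. Substituting x = B_t:
  d(8*B_t^4*sin(7*t/4)/5) = (2*B_t^2*(7*B_t^2*cos(7*t/4) + 24*sin(7*t/4))/5) dt + (32*B_t^3*sin(7*t/4)/5) dB_t.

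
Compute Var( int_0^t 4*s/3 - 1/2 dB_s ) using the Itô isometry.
Var = t*(64*t^2 - 72*t + 27)/108

The Itô integral of a deterministic integrand f(s) has mean 0 because each increment f(s) * (B_{s+ds} - B_s) has mean 0. By the Itô isometry:
  Var( int_0^t f(s) dB_s ) = E[ (int_0^t f(s) dB_s)^2 ] = int_0^t f(s)^2 ds.
Here f(s) = 4*s/3 - 1/2, so f(s)^2 = (8*s - 3)^2/36. Integrate:
  int_0^t ((8*s - 3)^2/36) ds = t*(64*t^2 - 72*t + 27)/108.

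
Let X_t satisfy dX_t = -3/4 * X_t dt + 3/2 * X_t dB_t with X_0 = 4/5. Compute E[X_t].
E[X_t] = 4*exp(-3*t/4)/5

For GBM dX = mu X dt + sigma X dB with X_0 = x_0, apply Itô to Y = log X: dY = (mu - sigma^2/2) dt + sigma dB, so Y_t = log(x_0) + (mu - sigma^2/2) t + sigma B_t and hence X_t = x_0 * exp((mu - sigma^2/2) t + sigma B_t).
With mu = -3/4, sigma = 3/2, x_0 = 4/5, this gives:
  X_t = 4/5 * exp((-15/8) * t + (3/2) * B_t).
Since sigma*B_t ~ Normal(0, sigma^2 t), E[exp(sigma*B_t)] = exp(sigma^2 t / 2); so E[X_t] = x_0 * exp((mu - sigma^2/2) t) * exp(sigma^2 t / 2) = x_0 * exp(mu t) = 4*exp(-3*t/4)/5.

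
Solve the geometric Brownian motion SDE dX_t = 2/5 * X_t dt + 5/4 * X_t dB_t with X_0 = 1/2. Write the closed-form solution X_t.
X_t = 1/2 * exp((-61/160) * t + (5/4) * B_t)

For GBM dX = mu X dt + sigma X dB with X_0 = x_0, apply Itô to Y = log X: dY = (mu - sigma^2/2) dt + sigma dB, so Y_t = log(x_0) + (mu - sigma^2/2) t + sigma B_t and hence X_t = x_0 * exp((mu - sigma^2/2) t + sigma B_t).
With mu = 2/5, sigma = 5/4, x_0 = 1/2, this gives:
  X_t = 1/2 * exp((-61/160) * t + (5/4) * B_t).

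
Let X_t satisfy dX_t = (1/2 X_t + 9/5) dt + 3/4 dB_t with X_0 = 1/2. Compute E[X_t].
E[X_t] = 41*exp(t/2)/10 - 18/5

Taking expectations and using E[dB_t] = 0, the mean m(t) = E[X_t] satisfies the ODE m'(t) = a m(t) + b with m(0) = x_0. With a = 1/2, b = 9/5, x_0 = 1/2, the solution is
  m(t) = x_0 * exp(a t) + (b/a) * (exp(a t) - 1)
       = (1/2) * exp((1/2) t) + ((9/5)/(1/2)) * (exp((1/2) t) - 1)
       = 41*exp(t/2)/10 - 18/5.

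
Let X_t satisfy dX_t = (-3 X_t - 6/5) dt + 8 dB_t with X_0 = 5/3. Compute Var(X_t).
Var(X_t) = 32/3 - 32*exp(-6*t)/3

The variance V(t) = Var(X_t) satisfies V'(t) = 2 a V(t) + c^2 with V(0) = 0 (drift coefficient is linear in X, diffusion is constant). With a = -3, c = 8, the solution is
  V(t) = (c^2 / (2 a)) * (exp(2 a t) - 1)
       = (8^2 / (2*(-3))) * (exp((-6) t) - 1)
       = 32/3 - 32*exp(-6*t)/3.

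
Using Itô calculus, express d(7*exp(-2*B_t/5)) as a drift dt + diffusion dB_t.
d(7*exp(-2*B_t/5)) = (14*exp(-2*B_t/5)/25) dt + (-14*exp(-2*B_t/5)/5) dB_t

Itô's formula for f(B_t) gives d f(B_t) = f'(B_t) dB_t + (1/2) f''(B_t) dt. Compute derivatives of f(x) = 7*exp(-2*x/5):
  f'(x)  = -14*exp(-2*x/5)/5
  f''(x) = 28*exp(-2*x/5)/25
Substitute x = B_t and multiply the f'' term by 1/2:
  drift     = (1/2) * (28*exp(-2*x/5)/25) evaluated at B_t = 14*exp(-2*B_t/5)/25
  diffusion = (-14*exp(-2*x/5)/5) evaluated at B_t = -14*exp(-2*B_t/5)/5
Therefore d(7*exp(-2*B_t/5)) = (14*exp(-2*B_t/5)/25) dt + (-14*exp(-2*B_t/5)/5) dB_t.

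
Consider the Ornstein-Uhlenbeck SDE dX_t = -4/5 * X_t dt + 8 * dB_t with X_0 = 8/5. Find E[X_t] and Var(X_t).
E[X_t] = 8*exp(-4*t/5)/5; Var(X_t) = 40 - 40*exp(-8*t/5)

The OU SDE dX = -theta X dt + sigma dB admits the integrating factor exp(theta t): d(exp(theta t) X_t) = sigma exp(theta t) dB_t. Integrating from 0 to t:
  X_t = x_0 * exp(-theta t) + sigma * int_0^t exp(-theta (t-s)) dB_s.
The Itô integral has mean 0 and (by the Itô isometry) variance sigma^2 * int_0^t exp(-2 theta (t - s)) ds = sigma^2 * (1 - exp(-2 theta t)) / (2 theta).
With theta = 4/5, sigma = 8, x_0 = 8/5:
  E[X_t] = 8/5 * exp(-4/5 t) = 8*exp(-4*t/5)/5
  Var(X_t) = (8)^2 * (1 - exp(-2*4/5 t)) / (2 * 4/5) = 40 - 40*exp(-8*t/5).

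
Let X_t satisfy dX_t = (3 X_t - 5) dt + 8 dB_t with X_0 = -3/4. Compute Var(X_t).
Var(X_t) = 32*exp(6*t)/3 - 32/3

The variance V(t) = Var(X_t) satisfies V'(t) = 2 a V(t) + c^2 with V(0) = 0 (drift coefficient is linear in X, diffusion is constant). With a = 3, c = 8, the solution is
  V(t) = (c^2 / (2 a)) * (exp(2 a t) - 1)
       = (8^2 / (2*3)) * (exp(6 t) - 1)
       = 32*exp(6*t)/3 - 32/3.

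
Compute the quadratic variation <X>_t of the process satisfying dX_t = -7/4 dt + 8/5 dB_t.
<X>_t = 64*t/25

For an Itô process dX_t = a(t) dt + b(t) dB_t, the quadratic variation is <X>_t = int_0^t b(s)^2 ds (the drift term does not contribute). Here b(s) = 8/5, so
  b(s)^2 = 64/25.
Integrating from 0 to t:
  <X>_t = int_0^t (64/25) ds = 64*t/25.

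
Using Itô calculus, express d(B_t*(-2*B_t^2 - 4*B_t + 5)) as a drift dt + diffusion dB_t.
d(B_t*(-2*B_t^2 - 4*B_t + 5)) = (-6*B_t - 4) dt + (-6*B_t^2 - 8*B_t + 5) dB_t

Itô's formula for f(B_t) gives d f(B_t) = f'(B_t) dB_t + (1/2) f''(B_t) dt. Compute derivatives of f(x) = x*(-2*x^2 - 4*x + 5):
  f'(x)  = -6*x^2 - 8*x + 5
  f''(x) = -12*x - 8
Substitute x = B_t and multiply the f'' term by 1/2:
  drift     = (1/2) * (-12*x - 8) evaluated at B_t = -6*B_t - 4
  diffusion = (-6*x^2 - 8*x + 5) evaluated at B_t = -6*B_t^2 - 8*B_t + 5
Therefore d(B_t*(-2*B_t^2 - 4*B_t + 5)) = (-6*B_t - 4) dt + (-6*B_t^2 - 8*B_t + 5) dB_t.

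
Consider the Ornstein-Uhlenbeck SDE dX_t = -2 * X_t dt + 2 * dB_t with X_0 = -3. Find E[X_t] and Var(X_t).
E[X_t] = -3*exp(-2*t); Var(X_t) = 1 - exp(-4*t)

The OU SDE dX = -theta X dt + sigma dB admits the integrating factor exp(theta t): d(exp(theta t) X_t) = sigma exp(theta t) dB_t. Integrating from 0 to t:
  X_t = x_0 * exp(-theta t) + sigma * int_0^t exp(-theta (t-s)) dB_s.
The Itô integral has mean 0 and (by the Itô isometry) variance sigma^2 * int_0^t exp(-2 theta (t - s)) ds = sigma^2 * (1 - exp(-2 theta t)) / (2 theta).
With theta = 2, sigma = 2, x_0 = -3:
  E[X_t] = -3 * exp(-2 t) = -3*exp(-2*t)
  Var(X_t) = (2)^2 * (1 - exp(-2*2 t)) / (2 * 2) = 1 - exp(-4*t).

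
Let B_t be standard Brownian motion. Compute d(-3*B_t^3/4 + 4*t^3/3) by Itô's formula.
d(-3*B_t^3/4 + 4*t^3/3) = (-9*B_t/4 + 4*t^2) dt + (-9*B_t^2/4) dB_t

Itô's formula for f(t, x): d f(t, B_t) = (f_t + (1/2) f_xx) dt + f_x dB_t. Compute partials of f(t, x) = 4*t^3/3 - 3*x^3/4:
  f_t(t,x)  = 4*t^2
  f_x(t,x)  = -9*x^2/4
  f_xx(t,x) = -9*x/2
Assemble drift = f_t + (1/2) f_xx = 4*t^2 - 9*x/4 and diffusion = f_x = -9*x^2/4. Substituting x = B_t:
  d(-3*B_t^3/4 + 4*t^3/3) = (-9*B_t/4 + 4*t^2) dt + (-9*B_t^2/4) dB_t.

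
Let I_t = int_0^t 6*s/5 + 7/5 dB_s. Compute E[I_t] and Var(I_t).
E[I_t] = 0; Var(I_t) = t*(12*t^2 + 42*t + 49)/25

The Itô integral of a deterministic integrand f(s) has mean 0 because each increment f(s) * (B_{s+ds} - B_s) has mean 0. By the Itô isometry:
  Var( int_0^t f(s) dB_s ) = E[ (int_0^t f(s) dB_s)^2 ] = int_0^t f(s)^2 ds.
Here f(s) = 6*s/5 + 7/5, so f(s)^2 = (6*s + 7)^2/25. Integrate:
  int_0^t ((6*s + 7)^2/25) ds = t*(12*t^2 + 42*t + 49)/25.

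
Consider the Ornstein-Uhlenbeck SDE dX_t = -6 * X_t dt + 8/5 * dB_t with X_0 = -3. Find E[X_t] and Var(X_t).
E[X_t] = -3*exp(-6*t); Var(X_t) = 16/75 - 16*exp(-12*t)/75

The OU SDE dX = -theta X dt + sigma dB admits the integrating factor exp(theta t): d(exp(theta t) X_t) = sigma exp(theta t) dB_t. Integrating from 0 to t:
  X_t = x_0 * exp(-theta t) + sigma * int_0^t exp(-theta (t-s)) dB_s.
The Itô integral has mean 0 and (by the Itô isometry) variance sigma^2 * int_0^t exp(-2 theta (t - s)) ds = sigma^2 * (1 - exp(-2 theta t)) / (2 theta).
With theta = 6, sigma = 8/5, x_0 = -3:
  E[X_t] = -3 * exp(-6 t) = -3*exp(-6*t)
  Var(X_t) = (8/5)^2 * (1 - exp(-2*6 t)) / (2 * 6) = 16/75 - 16*exp(-12*t)/75.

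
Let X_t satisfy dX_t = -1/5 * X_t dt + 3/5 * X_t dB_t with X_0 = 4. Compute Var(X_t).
Var(X_t) = -16*exp(-2*t/5) + 16*exp(-t/25)

For GBM dX = mu X dt + sigma X dB with X_0 = x_0, apply Itô to Y = log X: dY = (mu - sigma^2/2) dt + sigma dB, so Y_t = log(x_0) + (mu - sigma^2/2) t + sigma B_t and hence X_t = x_0 * exp((mu - sigma^2/2) t + sigma B_t).
With mu = -1/5, sigma = 3/5, x_0 = 4, this gives:
  X_t = 4 * exp((-19/50) * t + (3/5) * B_t).
Since sigma*B_t ~ Normal(0, sigma^2 t), E[exp(sigma*B_t)] = exp(sigma^2 t / 2); so E[X_t] = x_0 * exp((mu - sigma^2/2) t) * exp(sigma^2 t / 2) = x_0 * exp(mu t) = 4*exp(-t/5).
Var(X_t) = E[X_t^2] - (E[X_t])^2 = x_0^2 * exp(2 mu t) * (exp(sigma^2 t) - 1) = -16*exp(-2*t/5) + 16*exp(-t/25).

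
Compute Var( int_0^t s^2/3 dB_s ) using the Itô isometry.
Var = t^5/45

The Itô integral of a deterministic integrand f(s) has mean 0 because each increment f(s) * (B_{s+ds} - B_s) has mean 0. By the Itô isometry:
  Var( int_0^t f(s) dB_s ) = E[ (int_0^t f(s) dB_s)^2 ] = int_0^t f(s)^2 ds.
Here f(s) = s^2/3, so f(s)^2 = s^4/9. Integrate:
  int_0^t (s^4/9) ds = t^5/45.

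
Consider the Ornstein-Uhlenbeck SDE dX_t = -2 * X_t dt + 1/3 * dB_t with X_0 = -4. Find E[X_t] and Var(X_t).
E[X_t] = -4*exp(-2*t); Var(X_t) = 1/36 - exp(-4*t)/36

The OU SDE dX = -theta X dt + sigma dB admits the integrating factor exp(theta t): d(exp(theta t) X_t) = sigma exp(theta t) dB_t. Integrating from 0 to t:
  X_t = x_0 * exp(-theta t) + sigma * int_0^t exp(-theta (t-s)) dB_s.
The Itô integral has mean 0 and (by the Itô isometry) variance sigma^2 * int_0^t exp(-2 theta (t - s)) ds = sigma^2 * (1 - exp(-2 theta t)) / (2 theta).
With theta = 2, sigma = 1/3, x_0 = -4:
  E[X_t] = -4 * exp(-2 t) = -4*exp(-2*t)
  Var(X_t) = (1/3)^2 * (1 - exp(-2*2 t)) / (2 * 2) = 1/36 - exp(-4*t)/36.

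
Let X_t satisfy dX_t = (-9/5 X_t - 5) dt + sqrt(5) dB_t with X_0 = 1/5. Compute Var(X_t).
Var(X_t) = 25/18 - 25*exp(-18*t/5)/18

The variance V(t) = Var(X_t) satisfies V'(t) = 2 a V(t) + c^2 with V(0) = 0 (drift coefficient is linear in X, diffusion is constant). With a = -9/5, c = sqrt(5), the solution is
  V(t) = (c^2 / (2 a)) * (exp(2 a t) - 1)
       = (sqrt(5)^2 / (2*(-9/5))) * (exp((-18/5) t) - 1)
       = 25/18 - 25*exp(-18*t/5)/18.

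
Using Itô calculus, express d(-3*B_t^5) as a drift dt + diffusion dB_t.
d(-3*B_t^5) = (-30*B_t^3) dt + (-15*B_t^4) dB_t

Itô's formula for f(B_t) gives d f(B_t) = f'(B_t) dB_t + (1/2) f''(B_t) dt. Compute derivatives of f(x) = -3*x^5:
  f'(x)  = -15*x^4
  f''(x) = -60*x^3
Substitute x = B_t and multiply the f'' term by 1/2:
  drift     = (1/2) * (-60*x^3) evaluated at B_t = -30*B_t^3
  diffusion = (-15*x^4) evaluated at B_t = -15*B_t^4
Therefore d(-3*B_t^5) = (-30*B_t^3) dt + (-15*B_t^4) dB_t.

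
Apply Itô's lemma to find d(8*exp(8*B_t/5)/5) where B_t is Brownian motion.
d(8*exp(8*B_t/5)/5) = (256*exp(8*B_t/5)/125) dt + (64*exp(8*B_t/5)/25) dB_t

Itô's formula for f(B_t) gives d f(B_t) = f'(B_t) dB_t + (1/2) f''(B_t) dt. Compute derivatives of f(x) = 8*exp(8*x/5)/5:
  f'(x)  = 64*exp(8*x/5)/25
  f''(x) = 512*exp(8*x/5)/125
Substitute x = B_t and multiply the f'' term by 1/2:
  drift     = (1/2) * (512*exp(8*x/5)/125) evaluated at B_t = 256*exp(8*B_t/5)/125
  diffusion = (64*exp(8*x/5)/25) evaluated at B_t = 64*exp(8*B_t/5)/25
Therefore d(8*exp(8*B_t/5)/5) = (256*exp(8*B_t/5)/125) dt + (64*exp(8*B_t/5)/25) dB_t.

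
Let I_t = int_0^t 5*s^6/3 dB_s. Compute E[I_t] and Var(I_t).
E[I_t] = 0; Var(I_t) = 25*t^13/117

The Itô integral of a deterministic integrand f(s) has mean 0 because each increment f(s) * (B_{s+ds} - B_s) has mean 0. By the Itô isometry:
  Var( int_0^t f(s) dB_s ) = E[ (int_0^t f(s) dB_s)^2 ] = int_0^t f(s)^2 ds.
Here f(s) = 5*s^6/3, so f(s)^2 = 25*s^12/9. Integrate:
  int_0^t (25*s^12/9) ds = 25*t^13/117.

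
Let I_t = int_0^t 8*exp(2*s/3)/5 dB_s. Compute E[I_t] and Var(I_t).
E[I_t] = 0; Var(I_t) = 48*exp(4*t/3)/25 - 48/25

The Itô integral of a deterministic integrand f(s) has mean 0 because each increment f(s) * (B_{s+ds} - B_s) has mean 0. By the Itô isometry:
  Var( int_0^t f(s) dB_s ) = E[ (int_0^t f(s) dB_s)^2 ] = int_0^t f(s)^2 ds.
Here f(s) = 8*exp(2*s/3)/5, so f(s)^2 = 64*exp(4*s/3)/25. Integrate:
  int_0^t (64*exp(4*s/3)/25) ds = 48*exp(4*t/3)/25 - 48/25.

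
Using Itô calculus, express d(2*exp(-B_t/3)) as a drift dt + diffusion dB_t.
d(2*exp(-B_t/3)) = (exp(-B_t/3)/9) dt + (-2*exp(-B_t/3)/3) dB_t

Itô's formula for f(B_t) gives d f(B_t) = f'(B_t) dB_t + (1/2) f''(B_t) dt. Compute derivatives of f(x) = 2*exp(-x/3):
  f'(x)  = -2*exp(-x/3)/3
  f''(x) = 2*exp(-x/3)/9
Substitute x = B_t and multiply the f'' term by 1/2:
  drift     = (1/2) * (2*exp(-x/3)/9) evaluated at B_t = exp(-B_t/3)/9
  diffusion = (-2*exp(-x/3)/3) evaluated at B_t = -2*exp(-B_t/3)/3
Therefore d(2*exp(-B_t/3)) = (exp(-B_t/3)/9) dt + (-2*exp(-B_t/3)/3) dB_t.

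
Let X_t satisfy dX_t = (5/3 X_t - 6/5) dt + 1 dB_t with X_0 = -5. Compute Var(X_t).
Var(X_t) = 3*exp(10*t/3)/10 - 3/10

The variance V(t) = Var(X_t) satisfies V'(t) = 2 a V(t) + c^2 with V(0) = 0 (drift coefficient is linear in X, diffusion is constant). With a = 5/3, c = 1, the solution is
  V(t) = (c^2 / (2 a)) * (exp(2 a t) - 1)
       = (1^2 / (2*(5/3))) * (exp((10/3) t) - 1)
       = 3*exp(10*t/3)/10 - 3/10.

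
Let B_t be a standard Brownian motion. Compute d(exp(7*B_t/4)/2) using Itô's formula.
d(exp(7*B_t/4)/2) = (49*exp(7*B_t/4)/64) dt + (7*exp(7*B_t/4)/8) dB_t

Itô's formula for f(B_t) gives d f(B_t) = f'(B_t) dB_t + (1/2) f''(B_t) dt. Compute derivatives of f(x) = exp(7*x/4)/2:
  f'(x)  = 7*exp(7*x/4)/8
  f''(x) = 49*exp(7*x/4)/32
Substitute x = B_t and multiply the f'' term by 1/2:
  drift     = (1/2) * (49*exp(7*x/4)/32) evaluated at B_t = 49*exp(7*B_t/4)/64
  diffusion = (7*exp(7*x/4)/8) evaluated at B_t = 7*exp(7*B_t/4)/8
Therefore d(exp(7*B_t/4)/2) = (49*exp(7*B_t/4)/64) dt + (7*exp(7*B_t/4)/8) dB_t.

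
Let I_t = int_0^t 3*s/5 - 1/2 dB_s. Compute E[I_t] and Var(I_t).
E[I_t] = 0; Var(I_t) = t*(12*t^2 - 30*t + 25)/100

The Itô integral of a deterministic integrand f(s) has mean 0 because each increment f(s) * (B_{s+ds} - B_s) has mean 0. By the Itô isometry:
  Var( int_0^t f(s) dB_s ) = E[ (int_0^t f(s) dB_s)^2 ] = int_0^t f(s)^2 ds.
Here f(s) = 3*s/5 - 1/2, so f(s)^2 = (6*s - 5)^2/100. Integrate:
  int_0^t ((6*s - 5)^2/100) ds = t*(12*t^2 - 30*t + 25)/100.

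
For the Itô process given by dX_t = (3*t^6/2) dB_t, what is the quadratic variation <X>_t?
<X>_t = 9*t^13/52

For an Itô process dX_t = a(t) dt + b(t) dB_t, the quadratic variation is <X>_t = int_0^t b(s)^2 ds (the drift term does not contribute). Here b(s) = 3*s^6/2, so
  b(s)^2 = 9*s^12/4.
Integrating from 0 to t:
  <X>_t = int_0^t (9*s^12/4) ds = 9*t^13/52.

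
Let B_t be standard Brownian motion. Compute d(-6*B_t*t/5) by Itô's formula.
d(-6*B_t*t/5) = (-6*B_t/5) dt + (-6*t/5) dB_t

Itô's formula for f(t, x): d f(t, B_t) = (f_t + (1/2) f_xx) dt + f_x dB_t. Compute partials of f(t, x) = -6*t*x/5:
  f_t(t,x)  = -6*x/5
  f_x(t,x)  = -6*t/5
  f_xx(t,x) = 0
Assemble drift = f_t + (1/2) f_xx = -6*x/5 and diffusion = f_x = -6*t/5. Substituting x = B_t:
  d(-6*B_t*t/5) = (-6*B_t/5) dt + (-6*t/5) dB_t.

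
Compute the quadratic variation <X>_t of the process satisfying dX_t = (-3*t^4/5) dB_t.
<X>_t = t^9/25

For an Itô process dX_t = a(t) dt + b(t) dB_t, the quadratic variation is <X>_t = int_0^t b(s)^2 ds (the drift term does not contribute). Here b(s) = -3*s^4/5, so
  b(s)^2 = 9*s^8/25.
Integrating from 0 to t:
  <X>_t = int_0^t (9*s^8/25) ds = t^9/25.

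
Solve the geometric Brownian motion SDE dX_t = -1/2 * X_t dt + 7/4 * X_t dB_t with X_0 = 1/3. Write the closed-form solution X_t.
X_t = 1/3 * exp((-65/32) * t + (7/4) * B_t)

For GBM dX = mu X dt + sigma X dB with X_0 = x_0, apply Itô to Y = log X: dY = (mu - sigma^2/2) dt + sigma dB, so Y_t = log(x_0) + (mu - sigma^2/2) t + sigma B_t and hence X_t = x_0 * exp((mu - sigma^2/2) t + sigma B_t).
With mu = -1/2, sigma = 7/4, x_0 = 1/3, this gives:
  X_t = 1/3 * exp((-65/32) * t + (7/4) * B_t).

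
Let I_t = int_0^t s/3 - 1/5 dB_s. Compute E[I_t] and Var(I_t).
E[I_t] = 0; Var(I_t) = t*(25*t^2 - 45*t + 27)/675

The Itô integral of a deterministic integrand f(s) has mean 0 because each increment f(s) * (B_{s+ds} - B_s) has mean 0. By the Itô isometry:
  Var( int_0^t f(s) dB_s ) = E[ (int_0^t f(s) dB_s)^2 ] = int_0^t f(s)^2 ds.
Here f(s) = s/3 - 1/5, so f(s)^2 = (5*s - 3)^2/225. Integrate:
  int_0^t ((5*s - 3)^2/225) ds = t*(25*t^2 - 45*t + 27)/675.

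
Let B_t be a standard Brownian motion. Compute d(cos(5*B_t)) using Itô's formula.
d(cos(5*B_t)) = (-25*cos(5*B_t)/2) dt + (-5*sin(5*B_t)) dB_t

Itô's formula for f(B_t) gives d f(B_t) = f'(B_t) dB_t + (1/2) f''(B_t) dt. Compute derivatives of f(x) = cos(5*x):
  f'(x)  = -5*sin(5*x)
  f''(x) = -25*cos(5*x)
Substitute x = B_t and multiply the f'' term by 1/2:
  drift     = (1/2) * (-25*cos(5*x)) evaluated at B_t = -25*cos(5*B_t)/2
  diffusion = (-5*sin(5*x)) evaluated at B_t = -5*sin(5*B_t)
Therefore d(cos(5*B_t)) = (-25*cos(5*B_t)/2) dt + (-5*sin(5*B_t)) dB_t.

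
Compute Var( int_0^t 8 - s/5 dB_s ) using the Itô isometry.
Var = t*(t^2 - 120*t + 4800)/75

The Itô integral of a deterministic integrand f(s) has mean 0 because each increment f(s) * (B_{s+ds} - B_s) has mean 0. By the Itô isometry:
  Var( int_0^t f(s) dB_s ) = E[ (int_0^t f(s) dB_s)^2 ] = int_0^t f(s)^2 ds.
Here f(s) = 8 - s/5, so f(s)^2 = (s - 40)^2/25. Integrate:
  int_0^t ((s - 40)^2/25) ds = t*(t^2 - 120*t + 4800)/75.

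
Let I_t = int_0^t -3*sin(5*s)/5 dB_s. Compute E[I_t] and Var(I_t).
E[I_t] = 0; Var(I_t) = 9*t/50 - 9*sin(10*t)/500

The Itô integral of a deterministic integrand f(s) has mean 0 because each increment f(s) * (B_{s+ds} - B_s) has mean 0. By the Itô isometry:
  Var( int_0^t f(s) dB_s ) = E[ (int_0^t f(s) dB_s)^2 ] = int_0^t f(s)^2 ds.
Here f(s) = -3*sin(5*s)/5, so f(s)^2 = 9*sin(5*s)^2/25. Integrate:
  int_0^t (9*sin(5*s)^2/25) ds = 9*t/50 - 9*sin(10*t)/500.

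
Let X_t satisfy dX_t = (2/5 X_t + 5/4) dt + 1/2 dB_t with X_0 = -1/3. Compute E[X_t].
E[X_t] = 67*exp(2*t/5)/24 - 25/8

Taking expectations and using E[dB_t] = 0, the mean m(t) = E[X_t] satisfies the ODE m'(t) = a m(t) + b with m(0) = x_0. With a = 2/5, b = 5/4, x_0 = -1/3, the solution is
  m(t) = x_0 * exp(a t) + (b/a) * (exp(a t) - 1)
       = (-1/3) * exp((2/5) t) + ((5/4)/(2/5)) * (exp((2/5) t) - 1)
       = 67*exp(2*t/5)/24 - 25/8.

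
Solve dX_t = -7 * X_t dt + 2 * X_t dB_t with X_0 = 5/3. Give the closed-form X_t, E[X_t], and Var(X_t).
X_t = 5/3 * exp((-9) t + (2) B_t); E[X_t] = 5*exp(-7*t)/3; Var(X_t) = (25*exp(4*t) - 25)*exp(-14*t)/9

For GBM dX = mu X dt + sigma X dB with X_0 = x_0, apply Itô to Y = log X: dY = (mu - sigma^2/2) dt + sigma dB, so Y_t = log(x_0) + (mu - sigma^2/2) t + sigma B_t and hence X_t = x_0 * exp((mu - sigma^2/2) t + sigma B_t).
With mu = -7, sigma = 2, x_0 = 5/3, this gives:
  X_t = 5/3 * exp((-9) * t + (2) * B_t).
Since sigma*B_t ~ Normal(0, sigma^2 t), E[exp(sigma*B_t)] = exp(sigma^2 t / 2); so E[X_t] = x_0 * exp((mu - sigma^2/2) t) * exp(sigma^2 t / 2) = x_0 * exp(mu t) = 5*exp(-7*t)/3.
Var(X_t) = E[X_t^2] - (E[X_t])^2 = x_0^2 * exp(2 mu t) * (exp(sigma^2 t) - 1) = (25*exp(4*t) - 25)*exp(-14*t)/9.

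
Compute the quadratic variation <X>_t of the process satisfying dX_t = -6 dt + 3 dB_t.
<X>_t = 9*t

For an Itô process dX_t = a(t) dt + b(t) dB_t, the quadratic variation is <X>_t = int_0^t b(s)^2 ds (the drift term does not contribute). Here b(s) = 3, so
  b(s)^2 = 9.
Integrating from 0 to t:
  <X>_t = int_0^t (9) ds = 9*t.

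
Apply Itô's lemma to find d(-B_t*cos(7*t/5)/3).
d(-B_t*cos(7*t/5)/3) = (7*B_t*sin(7*t/5)/15) dt + (-cos(7*t/5)/3) dB_t

Itô's formula for f(t, x): d f(t, B_t) = (f_t + (1/2) f_xx) dt + f_x dB_t. Compute partials of f(t, x) = -x*cos(7*t/5)/3:
  f_t(t,x)  = 7*x*sin(7*t/5)/15
  f_x(t,x)  = -cos(7*t/5)/3
  f_xx(t,x) = 0
Assemble drift = f_t + (1/2) f_xx = 7*x*sin(7*t/5)/15 and diffusion = f_x = -cos(7*t/5)/3. Substituting x = B_t:
  d(-B_t*cos(7*t/5)/3) = (7*B_t*sin(7*t/5)/15) dt + (-cos(7*t/5)/3) dB_t.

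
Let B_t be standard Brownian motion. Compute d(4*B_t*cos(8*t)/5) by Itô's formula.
d(4*B_t*cos(8*t)/5) = (-32*B_t*sin(8*t)/5) dt + (4*cos(8*t)/5) dB_t

Itô's formula for f(t, x): d f(t, B_t) = (f_t + (1/2) f_xx) dt + f_x dB_t. Compute partials of f(t, x) = 4*x*cos(8*t)/5:
  f_t(t,x)  = -32*x*sin(8*t)/5
  f_x(t,x)  = 4*cos(8*t)/5
  f_xx(t,x) = 0
Assemble drift = f_t + (1/2) f_xx = -32*x*sin(8*t)/5 and diffusion = f_x = 4*cos(8*t)/5. Substituting x = B_t:
  d(4*B_t*cos(8*t)/5) = (-32*B_t*sin(8*t)/5) dt + (4*cos(8*t)/5) dB_t.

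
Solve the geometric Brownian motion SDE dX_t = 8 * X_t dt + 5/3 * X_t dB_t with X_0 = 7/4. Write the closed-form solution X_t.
X_t = 7/4 * exp((119/18) * t + (5/3) * B_t)

For GBM dX = mu X dt + sigma X dB with X_0 = x_0, apply Itô to Y = log X: dY = (mu - sigma^2/2) dt + sigma dB, so Y_t = log(x_0) + (mu - sigma^2/2) t + sigma B_t and hence X_t = x_0 * exp((mu - sigma^2/2) t + sigma B_t).
With mu = 8, sigma = 5/3, x_0 = 7/4, this gives:
  X_t = 7/4 * exp((119/18) * t + (5/3) * B_t).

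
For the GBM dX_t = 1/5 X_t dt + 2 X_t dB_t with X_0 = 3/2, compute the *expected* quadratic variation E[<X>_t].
E[<X>_t] = 45*exp(22*t/5)/22 - 45/22

<X>_t = int_0^t (2 * X_s)^2 ds. Taking expectation inside the integral: E[<X>_t] = 2^2 * int_0^t E[X_s^2] ds. For GBM, E[X_s^2] = x_0^2 * exp((2 mu + sigma^2) s). Integrating:
  E[<X>_t] = 2^2 * (3/2)^2 * (exp((2*(1/5) + 2^2) t) - 1) / (2*(1/5) + 2^2)
           = 2^2 * (3/2)^2 * (exp((22/5) t) - 1) / (22/5) = 45*exp(22*t/5)/22 - 45/22.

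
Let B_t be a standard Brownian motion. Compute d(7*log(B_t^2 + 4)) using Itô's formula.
d(7*log(B_t^2 + 4)) = (7*(4 - B_t^2)/(B_t^2 + 4)^2) dt + (14*B_t/(B_t^2 + 4)) dB_t

Itô's formula for f(B_t) gives d f(B_t) = f'(B_t) dB_t + (1/2) f''(B_t) dt. Compute derivatives of f(x) = 7*log(x^2 + 4):
  f'(x)  = 14*x/(x^2 + 4)
  f''(x) = 14*(4 - x^2)/(x^2 + 4)^2
Substitute x = B_t and multiply the f'' term by 1/2:
  drift     = (1/2) * (14*(4 - x^2)/(x^2 + 4)^2) evaluated at B_t = 7*(4 - B_t^2)/(B_t^2 + 4)^2
  diffusion = (14*x/(x^2 + 4)) evaluated at B_t = 14*B_t/(B_t^2 + 4)
Therefore d(7*log(B_t^2 + 4)) = (7*(4 - B_t^2)/(B_t^2 + 4)^2) dt + (14*B_t/(B_t^2 + 4)) dB_t.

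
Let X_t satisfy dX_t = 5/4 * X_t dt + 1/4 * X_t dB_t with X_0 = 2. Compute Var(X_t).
Var(X_t) = 4*(exp(t/16) - 1)*exp(5*t/2)

For GBM dX = mu X dt + sigma X dB with X_0 = x_0, apply Itô to Y = log X: dY = (mu - sigma^2/2) dt + sigma dB, so Y_t = log(x_0) + (mu - sigma^2/2) t + sigma B_t and hence X_t = x_0 * exp((mu - sigma^2/2) t + sigma B_t).
With mu = 5/4, sigma = 1/4, x_0 = 2, this gives:
  X_t = 2 * exp((39/32) * t + (1/4) * B_t).
Since sigma*B_t ~ Normal(0, sigma^2 t), E[exp(sigma*B_t)] = exp(sigma^2 t / 2); so E[X_t] = x_0 * exp((mu - sigma^2/2) t) * exp(sigma^2 t / 2) = x_0 * exp(mu t) = 2*exp(5*t/4).
Var(X_t) = E[X_t^2] - (E[X_t])^2 = x_0^2 * exp(2 mu t) * (exp(sigma^2 t) - 1) = 4*(exp(t/16) - 1)*exp(5*t/2).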